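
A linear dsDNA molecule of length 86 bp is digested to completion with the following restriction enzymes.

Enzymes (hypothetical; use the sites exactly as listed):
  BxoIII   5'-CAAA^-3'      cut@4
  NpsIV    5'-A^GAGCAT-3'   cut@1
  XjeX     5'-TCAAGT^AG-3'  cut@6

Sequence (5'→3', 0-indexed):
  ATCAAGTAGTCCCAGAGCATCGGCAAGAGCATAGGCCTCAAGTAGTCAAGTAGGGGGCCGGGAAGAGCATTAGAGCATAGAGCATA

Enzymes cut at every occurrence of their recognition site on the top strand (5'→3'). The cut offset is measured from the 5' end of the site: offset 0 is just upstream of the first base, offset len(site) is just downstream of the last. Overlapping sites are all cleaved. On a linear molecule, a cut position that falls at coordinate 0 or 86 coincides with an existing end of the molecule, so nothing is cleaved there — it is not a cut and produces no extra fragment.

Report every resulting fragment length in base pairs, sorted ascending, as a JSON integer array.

[7,7,7,7,8,8,12,13,17]

Per-enzyme occurrences:
  BxoIII (CAAA, off=4): no sites
  NpsIV AGAGCAT/1: at [13, 25, 63, 71, 78] ⇒ [14, 26, 64, 72, 79]
  XjeX TCAAGTAG/6: at [1, 37, 45] ⇒ [7, 43, 51]

All cut coordinates (distinct, sorted): [7, 14, 26, 43, 51, 64, 72, 79]

Fragment lengths:
  [0,7): 7 bp
  [7,14): 7 bp
  [14,26): 12 bp
  [26,43): 17 bp
  [43,51): 8 bp
  [51,64): 13 bp
  [64,72): 8 bp
  [72,79): 7 bp
  [79,86): 7 bp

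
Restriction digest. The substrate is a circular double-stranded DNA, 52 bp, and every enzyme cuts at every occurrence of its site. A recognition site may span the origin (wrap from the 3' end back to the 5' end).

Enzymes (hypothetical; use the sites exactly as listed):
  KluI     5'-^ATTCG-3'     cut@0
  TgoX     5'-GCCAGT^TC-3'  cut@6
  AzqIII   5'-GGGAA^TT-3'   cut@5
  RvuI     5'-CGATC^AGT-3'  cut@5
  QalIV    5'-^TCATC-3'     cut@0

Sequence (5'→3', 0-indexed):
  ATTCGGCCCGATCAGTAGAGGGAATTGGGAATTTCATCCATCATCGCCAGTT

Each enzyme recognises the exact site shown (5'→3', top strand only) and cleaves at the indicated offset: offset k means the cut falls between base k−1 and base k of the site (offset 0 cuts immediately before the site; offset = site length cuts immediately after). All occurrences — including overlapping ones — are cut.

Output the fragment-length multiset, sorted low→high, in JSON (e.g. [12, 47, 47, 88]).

Scan for sites:
  KluI ATTCG/0: at [0] ⇒ [0]
  TgoX (GCCAGTTC, off=6): no sites
  AzqIII GGGAATT/5: at [19, 26] ⇒ [24, 31]
  RvuI CGATCAGT/5: at [8] ⇒ [13]
  QalIV TCATC/0: at [33, 40] ⇒ [33, 40]

Pooled cuts: [0, 13, 24, 31, 33, 40]

Fragments:
  0→13: 13 bp
  13→24: 11 bp
  24→31: 7 bp
  31→33: 2 bp
  33→40: 7 bp
  40→0 (wrap): 52-40+0 = 12 bp

[2,7,7,11,12,13]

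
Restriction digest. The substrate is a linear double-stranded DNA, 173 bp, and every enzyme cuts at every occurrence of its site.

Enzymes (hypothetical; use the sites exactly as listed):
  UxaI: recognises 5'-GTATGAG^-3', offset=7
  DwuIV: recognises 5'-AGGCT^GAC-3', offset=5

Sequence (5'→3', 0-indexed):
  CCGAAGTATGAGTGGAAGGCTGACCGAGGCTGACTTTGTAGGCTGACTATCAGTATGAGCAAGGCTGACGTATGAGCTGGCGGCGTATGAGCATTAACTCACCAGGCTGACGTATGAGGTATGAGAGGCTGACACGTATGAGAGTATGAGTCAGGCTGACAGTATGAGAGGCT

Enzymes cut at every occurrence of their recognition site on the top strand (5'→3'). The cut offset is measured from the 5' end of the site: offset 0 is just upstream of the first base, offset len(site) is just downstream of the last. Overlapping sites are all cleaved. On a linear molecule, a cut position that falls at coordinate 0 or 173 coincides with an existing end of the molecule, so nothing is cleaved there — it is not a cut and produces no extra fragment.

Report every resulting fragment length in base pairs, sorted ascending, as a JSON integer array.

[5,5,7,7,7,8,9,10,10,10,11,12,12,13,15,15,17]

Site scan:
  UxaI GTATGAG/7: at [5, 52, 69, 84, 111, 118, 135, 143, 161] ⇒ [12, 59, 76, 91, 118, 125, 142, 150, 168]
  DwuIV AGGCTGAC/5: at [16, 26, 39, 61, 103, 125, 152] ⇒ [21, 31, 44, 66, 108, 130, 157]

Pooled cuts: [12, 21, 31, 44, 59, 66, 76, 91, 108, 118, 125, 130, 142, 150, 157, 168]

Fragment lengths:
  [0,12): 12 bp
  [12,21): 9 bp
  [21,31): 10 bp
  [31,44): 13 bp
  [44,59): 15 bp
  [59,66): 7 bp
  [66,76): 10 bp
  [76,91): 15 bp
  [91,108): 17 bp
  [108,118): 10 bp
  [118,125): 7 bp
  [125,130): 5 bp
  [130,142): 12 bp
  [142,150): 8 bp
  [150,157): 7 bp
  [157,168): 11 bp
  [168,173): 5 bp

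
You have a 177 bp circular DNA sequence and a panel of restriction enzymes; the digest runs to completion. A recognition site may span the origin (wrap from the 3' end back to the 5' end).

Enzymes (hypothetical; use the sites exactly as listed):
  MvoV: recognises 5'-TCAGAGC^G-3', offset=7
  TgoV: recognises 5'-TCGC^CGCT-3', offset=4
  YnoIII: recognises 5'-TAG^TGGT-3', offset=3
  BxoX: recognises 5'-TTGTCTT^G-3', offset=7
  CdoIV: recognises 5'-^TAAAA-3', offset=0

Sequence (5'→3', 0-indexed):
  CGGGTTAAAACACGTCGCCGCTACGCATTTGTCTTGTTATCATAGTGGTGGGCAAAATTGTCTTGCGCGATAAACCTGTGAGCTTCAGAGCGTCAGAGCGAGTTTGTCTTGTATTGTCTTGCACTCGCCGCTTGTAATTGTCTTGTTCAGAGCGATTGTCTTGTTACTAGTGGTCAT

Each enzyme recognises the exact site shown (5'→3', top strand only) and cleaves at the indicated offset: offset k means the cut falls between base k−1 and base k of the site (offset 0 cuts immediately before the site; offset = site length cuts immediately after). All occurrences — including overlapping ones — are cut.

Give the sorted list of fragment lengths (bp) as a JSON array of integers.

[8,8,8,9,9,10,10,11,12,13,16,17,19,27]

Site scan:
  MvoV (TCAGAGCG, off=7): starts [84, 92, 146] → cuts [91, 99, 153]
  TgoV (TCGCCGCT, off=4): starts [14, 124] → cuts [18, 128]
  YnoIII (TAGTGGT, off=3): starts [42, 167] → cuts [45, 170]
  BxoX (TTGTCTTG, off=7): starts [28, 57, 103, 113, 137, 155] → cuts [35, 64, 110, 120, 144, 162]
  CdoIV (TAAAA, off=0): starts [5] → cuts [5]

All cut coordinates (distinct, sorted): [5, 18, 35, 45, 64, 91, 99, 110, 120, 128, 144, 153, 162, 170]

Fragment lengths:
  5→18: 13 bp
  18→35: 17 bp
  35→45: 10 bp
  45→64: 19 bp
  64→91: 27 bp
  91→99: 8 bp
  99→110: 11 bp
  110→120: 10 bp
  120→128: 8 bp
  128→144: 16 bp
  144→153: 9 bp
  153→162: 9 bp
  162→170: 8 bp
  170→5 (wrap): 177-170+5 = 12 bp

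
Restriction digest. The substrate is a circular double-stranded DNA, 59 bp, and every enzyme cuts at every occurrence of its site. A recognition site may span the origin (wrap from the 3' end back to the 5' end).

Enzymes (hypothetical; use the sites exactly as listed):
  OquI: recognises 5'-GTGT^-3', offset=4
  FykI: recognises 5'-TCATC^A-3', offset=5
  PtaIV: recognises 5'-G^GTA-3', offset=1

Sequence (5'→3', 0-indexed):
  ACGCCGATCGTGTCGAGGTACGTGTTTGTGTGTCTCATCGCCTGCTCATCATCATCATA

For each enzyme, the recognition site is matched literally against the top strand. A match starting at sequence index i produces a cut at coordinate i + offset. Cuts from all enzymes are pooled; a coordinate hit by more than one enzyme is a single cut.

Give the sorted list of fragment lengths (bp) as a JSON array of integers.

[2,3,3,4,6,8,16,17]

Scan for sites:
  OquI GTGT/4: at [9, 21, 27, 29] ⇒ [13, 25, 31, 33]
  FykI TCATCA/5: at [45, 48, 51] ⇒ [50, 53, 56]
  PtaIV GGTA/1: at [16] ⇒ [17]

Pooled cuts: [13, 17, 25, 31, 33, 50, 53, 56]

Fragment lengths:
  13→17: 4 bp
  17→25: 8 bp
  25→31: 6 bp
  31→33: 2 bp
  33→50: 17 bp
  50→53: 3 bp
  53→56: 3 bp
  56→13 (wrap): 59-56+13 = 16 bp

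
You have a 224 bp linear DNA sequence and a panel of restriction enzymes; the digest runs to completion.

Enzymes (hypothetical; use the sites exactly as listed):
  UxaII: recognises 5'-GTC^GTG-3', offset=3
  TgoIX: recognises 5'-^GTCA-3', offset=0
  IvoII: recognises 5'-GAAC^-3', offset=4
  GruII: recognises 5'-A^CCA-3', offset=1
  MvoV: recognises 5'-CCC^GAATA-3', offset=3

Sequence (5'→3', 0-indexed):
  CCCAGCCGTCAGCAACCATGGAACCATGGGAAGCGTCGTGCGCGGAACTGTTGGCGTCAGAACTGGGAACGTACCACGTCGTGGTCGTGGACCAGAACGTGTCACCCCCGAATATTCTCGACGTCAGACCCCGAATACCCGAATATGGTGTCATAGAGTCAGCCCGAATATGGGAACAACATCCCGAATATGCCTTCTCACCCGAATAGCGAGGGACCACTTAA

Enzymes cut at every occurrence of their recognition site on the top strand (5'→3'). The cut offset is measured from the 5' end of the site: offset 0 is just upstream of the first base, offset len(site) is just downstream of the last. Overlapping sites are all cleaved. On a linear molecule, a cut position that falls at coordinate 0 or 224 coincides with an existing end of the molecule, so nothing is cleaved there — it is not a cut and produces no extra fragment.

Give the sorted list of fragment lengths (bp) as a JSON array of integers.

Site scan:
  UxaII GTCGTG/3: at [34, 77, 83] ⇒ [37, 80, 86]
  TgoIX GTCA/0: at [7, 55, 100, 122, 149, 157] ⇒ [7, 55, 100, 122, 149, 157]
  IvoII GAAC/4: at [20, 44, 59, 66, 94, 173] ⇒ [24, 48, 63, 70, 98, 177]
  GruII ACCA/1: at [14, 22, 72, 90, 215] ⇒ [15, 23, 73, 91, 216]
  MvoV CCCGAATA/3: at [106, 129, 137, 162, 182, 200] ⇒ [109, 132, 140, 165, 185, 203]

Pooled cuts: [7, 15, 23, 24, 37, 48, 55, 63, 70, 73, 80, 86, 91, 98, 100, 109, 122, 132, 140, 149, 157, 165, 177, 185, 203, 216]

Fragment lengths:
  [0,7): 7 bp
  [7,15): 8 bp
  [15,23): 8 bp
  [23,24): 1 bp
  [24,37): 13 bp
  [37,48): 11 bp
  [48,55): 7 bp
  [55,63): 8 bp
  [63,70): 7 bp
  [70,73): 3 bp
  [73,80): 7 bp
  [80,86): 6 bp
  [86,91): 5 bp
  [91,98): 7 bp
  [98,100): 2 bp
  [100,109): 9 bp
  [109,122): 13 bp
  [122,132): 10 bp
  [132,140): 8 bp
  [140,149): 9 bp
  [149,157): 8 bp
  [157,165): 8 bp
  [165,177): 12 bp
  [177,185): 8 bp
  [185,203): 18 bp
  [203,216): 13 bp
  [216,224): 8 bp

[1,2,3,5,6,7,7,7,7,7,8,8,8,8,8,8,8,8,9,9,10,11,12,13,13,13,18]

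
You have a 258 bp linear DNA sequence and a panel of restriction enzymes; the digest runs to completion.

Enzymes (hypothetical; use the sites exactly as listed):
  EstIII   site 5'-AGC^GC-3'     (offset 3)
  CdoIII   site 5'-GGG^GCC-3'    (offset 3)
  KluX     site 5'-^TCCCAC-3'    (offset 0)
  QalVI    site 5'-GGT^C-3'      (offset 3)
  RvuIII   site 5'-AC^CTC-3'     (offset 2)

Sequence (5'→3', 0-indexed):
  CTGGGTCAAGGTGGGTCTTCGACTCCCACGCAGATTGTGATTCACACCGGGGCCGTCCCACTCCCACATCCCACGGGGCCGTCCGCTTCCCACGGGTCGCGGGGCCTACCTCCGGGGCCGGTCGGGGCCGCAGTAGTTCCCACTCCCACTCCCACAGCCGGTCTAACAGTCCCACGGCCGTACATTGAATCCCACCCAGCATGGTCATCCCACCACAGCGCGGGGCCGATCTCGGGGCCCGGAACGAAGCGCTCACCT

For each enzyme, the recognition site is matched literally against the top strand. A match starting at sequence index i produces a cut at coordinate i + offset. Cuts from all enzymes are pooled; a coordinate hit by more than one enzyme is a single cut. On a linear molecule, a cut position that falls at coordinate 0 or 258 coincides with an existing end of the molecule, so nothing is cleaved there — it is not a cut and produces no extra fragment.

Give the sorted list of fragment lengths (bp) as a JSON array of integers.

Scan for sites:
  EstIII (AGCGC, off=3): starts [216, 247] → cuts [219, 250]
  CdoIII (GGGGCC, off=3): starts [48, 74, 100, 113, 123, 221, 233] → cuts [51, 77, 103, 116, 126, 224, 236]
  KluX (TCCCAC, off=0): starts [23, 55, 61, 68, 87, 137, 143, 149, 169, 189, 207] → cuts [23, 55, 61, 68, 87, 137, 143, 149, 169, 189, 207]
  QalVI (GGTC, off=3): starts [3, 13, 94, 119, 159, 202] → cuts [6, 16, 97, 122, 162, 205]
  RvuIII (ACCTC, off=2): starts [107] → cuts [109]

Pooled cuts: [6, 16, 23, 51, 55, 61, 68, 77, 87, 97, 103, 109, 116, 122, 126, 137, 143, 149, 162, 169, 189, 205, 207, 219, 224, 236, 250]

Fragment lengths:
  [0,6): 6 bp
  [6,16): 10 bp
  [16,23): 7 bp
  [23,51): 28 bp
  [51,55): 4 bp
  [55,61): 6 bp
  [61,68): 7 bp
  [68,77): 9 bp
  [77,87): 10 bp
  [87,97): 10 bp
  [97,103): 6 bp
  [103,109): 6 bp
  [109,116): 7 bp
  [116,122): 6 bp
  [122,126): 4 bp
  [126,137): 11 bp
  [137,143): 6 bp
  [143,149): 6 bp
  [149,162): 13 bp
  [162,169): 7 bp
  [169,189): 20 bp
  [189,205): 16 bp
  [205,207): 2 bp
  [207,219): 12 bp
  [219,224): 5 bp
  [224,236): 12 bp
  [236,250): 14 bp
  [250,258): 8 bp

[2,4,4,5,6,6,6,6,6,6,6,7,7,7,7,8,9,10,10,10,11,12,12,13,14,16,20,28]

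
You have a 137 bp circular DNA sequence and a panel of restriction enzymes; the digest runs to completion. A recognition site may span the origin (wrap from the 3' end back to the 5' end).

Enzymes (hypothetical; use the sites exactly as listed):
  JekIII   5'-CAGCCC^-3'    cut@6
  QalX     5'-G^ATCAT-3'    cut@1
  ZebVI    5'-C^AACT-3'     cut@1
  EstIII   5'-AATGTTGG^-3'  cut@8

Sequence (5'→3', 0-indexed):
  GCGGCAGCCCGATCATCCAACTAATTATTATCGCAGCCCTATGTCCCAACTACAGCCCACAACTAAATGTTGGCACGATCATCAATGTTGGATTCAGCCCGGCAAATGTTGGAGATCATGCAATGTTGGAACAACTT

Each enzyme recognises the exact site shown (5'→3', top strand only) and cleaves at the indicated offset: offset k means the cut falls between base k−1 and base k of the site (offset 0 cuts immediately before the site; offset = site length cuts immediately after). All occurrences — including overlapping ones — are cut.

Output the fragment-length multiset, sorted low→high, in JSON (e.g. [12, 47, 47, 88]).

[1,2,2,3,4,7,8,9,11,12,13,14,15,15,21]

Scan for sites:
  JekIII CAGCCC/6: at [4, 33, 52, 94] ⇒ [10, 39, 58, 100]
  QalX GATCAT/1: at [10, 76, 113] ⇒ [11, 77, 114]
  ZebVI CAACT/1: at [17, 46, 59, 131] ⇒ [18, 47, 60, 132]
  EstIII AATGTTGG/8: at [65, 83, 104, 121] ⇒ [73, 91, 112, 129]

All cut coordinates (distinct, sorted): [10, 11, 18, 39, 47, 58, 60, 73, 77, 91, 100, 112, 114, 129, 132]

Fragment lengths:
  10→11: 1 bp
  11→18: 7 bp
  18→39: 21 bp
  39→47: 8 bp
  47→58: 11 bp
  58→60: 2 bp
  60→73: 13 bp
  73→77: 4 bp
  77→91: 14 bp
  91→100: 9 bp
  100→112: 12 bp
  112→114: 2 bp
  114→129: 15 bp
  129→132: 3 bp
  132→10 (wrap): 137-132+10 = 15 bp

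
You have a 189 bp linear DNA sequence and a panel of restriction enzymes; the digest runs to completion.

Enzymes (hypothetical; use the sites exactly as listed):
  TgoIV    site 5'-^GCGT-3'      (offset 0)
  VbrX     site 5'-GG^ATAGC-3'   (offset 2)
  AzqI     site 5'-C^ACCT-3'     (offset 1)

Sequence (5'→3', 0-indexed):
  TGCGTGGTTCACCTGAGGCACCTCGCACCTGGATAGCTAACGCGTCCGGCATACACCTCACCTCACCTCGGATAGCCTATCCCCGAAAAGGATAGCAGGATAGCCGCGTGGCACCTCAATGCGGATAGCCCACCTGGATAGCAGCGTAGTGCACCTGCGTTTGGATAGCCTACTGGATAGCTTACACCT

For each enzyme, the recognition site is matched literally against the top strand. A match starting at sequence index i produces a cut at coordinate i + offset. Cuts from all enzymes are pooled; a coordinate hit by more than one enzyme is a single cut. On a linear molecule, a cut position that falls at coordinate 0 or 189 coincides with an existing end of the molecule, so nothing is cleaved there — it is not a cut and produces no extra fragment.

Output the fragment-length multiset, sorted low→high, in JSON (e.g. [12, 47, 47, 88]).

Per-enzyme occurrences:
  TgoIV (GCGT, off=0): starts [1, 41, 105, 143, 156] → cuts [1, 41, 105, 143, 156]
  VbrX (GGATAGC, off=2): starts [30, 69, 89, 97, 122, 135, 162, 174] → cuts [32, 71, 91, 99, 124, 137, 164, 176]
  AzqI (CACCT, off=1): starts [9, 18, 25, 53, 58, 63, 111, 130, 151, 184] → cuts [10, 19, 26, 54, 59, 64, 112, 131, 152, 185]

All cut coordinates (distinct, sorted): [1, 10, 19, 26, 32, 41, 54, 59, 64, 71, 91, 99, 105, 112, 124, 131, 137, 143, 152, 156, 164, 176, 185]

Fragment lengths:
  [0,1): 1 bp
  [1,10): 9 bp
  [10,19): 9 bp
  [19,26): 7 bp
  [26,32): 6 bp
  [32,41): 9 bp
  [41,54): 13 bp
  [54,59): 5 bp
  [59,64): 5 bp
  [64,71): 7 bp
  [71,91): 20 bp
  [91,99): 8 bp
  [99,105): 6 bp
  [105,112): 7 bp
  [112,124): 12 bp
  [124,131): 7 bp
  [131,137): 6 bp
  [137,143): 6 bp
  [143,152): 9 bp
  [152,156): 4 bp
  [156,164): 8 bp
  [164,176): 12 bp
  [176,185): 9 bp
  [185,189): 4 bp

[1,4,4,5,5,6,6,6,6,7,7,7,7,8,8,9,9,9,9,9,12,12,13,20]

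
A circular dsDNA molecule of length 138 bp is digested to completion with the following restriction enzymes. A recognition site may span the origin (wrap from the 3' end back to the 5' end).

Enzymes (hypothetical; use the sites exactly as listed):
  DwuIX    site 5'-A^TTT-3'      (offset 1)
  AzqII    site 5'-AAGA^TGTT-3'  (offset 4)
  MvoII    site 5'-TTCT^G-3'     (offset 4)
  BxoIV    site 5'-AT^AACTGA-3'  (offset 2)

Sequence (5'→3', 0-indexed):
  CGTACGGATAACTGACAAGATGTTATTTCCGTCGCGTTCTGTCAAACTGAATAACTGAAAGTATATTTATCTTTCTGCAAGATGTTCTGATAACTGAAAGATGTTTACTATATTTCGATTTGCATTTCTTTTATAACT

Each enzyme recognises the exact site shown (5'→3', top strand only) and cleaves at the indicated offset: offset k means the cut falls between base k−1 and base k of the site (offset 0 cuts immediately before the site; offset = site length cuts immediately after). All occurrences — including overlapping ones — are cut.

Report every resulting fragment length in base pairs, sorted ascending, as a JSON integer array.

[3,5,6,6,6,6,10,11,11,11,12,13,15,23]

Scan for sites:
  DwuIX (ATTT, off=1): starts [24, 64, 111, 117, 123] → cuts [25, 65, 112, 118, 124]
  AzqII (AAGATGTT, off=4): starts [16, 78, 97] → cuts [20, 82, 101]
  MvoII (TTCTG, off=4): starts [36, 72, 84] → cuts [40, 76, 88]
  BxoIV (ATAACTGA, off=2): starts [7, 50, 89] → cuts [9, 52, 91]

All cut coordinates (distinct, sorted): [9, 20, 25, 40, 52, 65, 76, 82, 88, 91, 101, 112, 118, 124]

Fragment lengths:
  9→20: 11 bp
  20→25: 5 bp
  25→40: 15 bp
  40→52: 12 bp
  52→65: 13 bp
  65→76: 11 bp
  76→82: 6 bp
  82→88: 6 bp
  88→91: 3 bp
  91→101: 10 bp
  101→112: 11 bp
  112→118: 6 bp
  118→124: 6 bp
  124→9 (wrap): 138-124+9 = 23 bp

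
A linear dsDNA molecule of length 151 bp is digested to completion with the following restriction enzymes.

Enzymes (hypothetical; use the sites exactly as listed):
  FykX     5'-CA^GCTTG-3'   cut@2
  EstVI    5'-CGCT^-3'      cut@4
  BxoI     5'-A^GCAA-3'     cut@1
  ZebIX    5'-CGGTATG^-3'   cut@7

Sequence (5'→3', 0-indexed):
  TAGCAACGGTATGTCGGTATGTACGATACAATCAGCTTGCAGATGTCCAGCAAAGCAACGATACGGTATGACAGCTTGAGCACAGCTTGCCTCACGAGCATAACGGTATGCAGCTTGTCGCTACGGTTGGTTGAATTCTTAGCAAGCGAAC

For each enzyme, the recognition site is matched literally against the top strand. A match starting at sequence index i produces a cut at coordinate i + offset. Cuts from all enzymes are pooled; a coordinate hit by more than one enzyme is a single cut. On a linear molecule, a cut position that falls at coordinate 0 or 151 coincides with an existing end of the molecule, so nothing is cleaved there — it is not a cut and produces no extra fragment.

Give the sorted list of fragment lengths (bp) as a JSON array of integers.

[2,2,3,5,8,10,10,11,11,13,15,16,19,26]

Per-enzyme occurrences:
  FykX (CAGCTTG, off=2): starts [32, 71, 82, 110] → cuts [34, 73, 84, 112]
  EstVI (CGCT, off=4): starts [118] → cuts [122]
  BxoI (AGCAA, off=1): starts [1, 48, 53, 140] → cuts [2, 49, 54, 141]
  ZebIX (CGGTATG, off=7): starts [6, 14, 63, 103] → cuts [13, 21, 70, 110]

All cut coordinates (distinct, sorted): [2, 13, 21, 34, 49, 54, 70, 73, 84, 110, 112, 122, 141]

Fragments:
  [0,2): 2 bp
  [2,13): 11 bp
  [13,21): 8 bp
  [21,34): 13 bp
  [34,49): 15 bp
  [49,54): 5 bp
  [54,70): 16 bp
  [70,73): 3 bp
  [73,84): 11 bp
  [84,110): 26 bp
  [110,112): 2 bp
  [112,122): 10 bp
  [122,141): 19 bp
  [141,151): 10 bp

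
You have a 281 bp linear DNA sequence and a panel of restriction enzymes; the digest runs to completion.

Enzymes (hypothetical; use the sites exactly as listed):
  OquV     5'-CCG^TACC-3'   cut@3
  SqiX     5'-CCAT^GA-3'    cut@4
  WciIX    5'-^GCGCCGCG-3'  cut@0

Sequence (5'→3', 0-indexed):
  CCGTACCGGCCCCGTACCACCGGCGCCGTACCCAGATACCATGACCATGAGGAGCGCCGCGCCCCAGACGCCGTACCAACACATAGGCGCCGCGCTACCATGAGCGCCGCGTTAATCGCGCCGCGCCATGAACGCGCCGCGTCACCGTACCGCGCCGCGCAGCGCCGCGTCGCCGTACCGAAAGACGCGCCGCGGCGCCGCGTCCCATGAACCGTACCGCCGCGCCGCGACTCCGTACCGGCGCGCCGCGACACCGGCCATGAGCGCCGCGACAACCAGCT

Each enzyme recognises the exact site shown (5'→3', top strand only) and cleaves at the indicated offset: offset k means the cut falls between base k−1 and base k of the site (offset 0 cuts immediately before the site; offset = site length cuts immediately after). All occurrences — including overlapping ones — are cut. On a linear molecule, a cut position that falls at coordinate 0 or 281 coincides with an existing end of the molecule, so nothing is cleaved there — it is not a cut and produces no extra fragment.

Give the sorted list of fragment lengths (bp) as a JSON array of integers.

[2,2,3,4,4,5,6,6,7,7,8,10,11,11,12,13,14,14,14,14,14,14,14,15,18,19,20]

Site scan:
  OquV CCGTACC/3: at [0, 11, 25, 70, 144, 172, 211, 232] ⇒ [3, 14, 28, 73, 147, 175, 214, 235]
  SqiX CCATGA/4: at [38, 44, 97, 125, 204, 257] ⇒ [42, 48, 101, 129, 208, 261]
  WciIX GCGCCGCG/0: at [53, 86, 103, 117, 133, 151, 161, 186, 194, 221, 242, 263] ⇒ [53, 86, 103, 117, 133, 151, 161, 186, 194, 221, 242, 263]

Pooled cuts: [3, 14, 28, 42, 48, 53, 73, 86, 101, 103, 117, 129, 133, 147, 151, 161, 175, 186, 194, 208, 214, 221, 235, 242, 261, 263]

Fragment lengths:
  [0,3): 3 bp
  [3,14): 11 bp
  [14,28): 14 bp
  [28,42): 14 bp
  [42,48): 6 bp
  [48,53): 5 bp
  [53,73): 20 bp
  [73,86): 13 bp
  [86,101): 15 bp
  [101,103): 2 bp
  [103,117): 14 bp
  [117,129): 12 bp
  [129,133): 4 bp
  [133,147): 14 bp
  [147,151): 4 bp
  [151,161): 10 bp
  [161,175): 14 bp
  [175,186): 11 bp
  [186,194): 8 bp
  [194,208): 14 bp
  [208,214): 6 bp
  [214,221): 7 bp
  [221,235): 14 bp
  [235,242): 7 bp
  [242,261): 19 bp
  [261,263): 2 bp
  [263,281): 18 bp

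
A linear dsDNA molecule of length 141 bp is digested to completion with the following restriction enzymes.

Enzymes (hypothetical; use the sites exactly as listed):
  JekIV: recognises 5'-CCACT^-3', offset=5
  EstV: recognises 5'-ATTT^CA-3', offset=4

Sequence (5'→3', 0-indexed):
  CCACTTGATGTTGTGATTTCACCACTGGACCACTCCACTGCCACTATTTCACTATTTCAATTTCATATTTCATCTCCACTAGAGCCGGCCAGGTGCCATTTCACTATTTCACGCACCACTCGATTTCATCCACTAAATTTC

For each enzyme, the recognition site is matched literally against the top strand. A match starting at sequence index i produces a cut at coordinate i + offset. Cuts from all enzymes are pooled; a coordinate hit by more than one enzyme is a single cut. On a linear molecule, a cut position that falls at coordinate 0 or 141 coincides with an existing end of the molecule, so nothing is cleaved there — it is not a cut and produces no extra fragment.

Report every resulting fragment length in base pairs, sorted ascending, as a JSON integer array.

Scan for sites:
  JekIV CCACT/5: at [0, 21, 29, 34, 40, 75, 115, 129] ⇒ [5, 26, 34, 39, 45, 80, 120, 134]
  EstV ATTTCA/4: at [15, 45, 53, 59, 66, 97, 105, 122] ⇒ [19, 49, 57, 63, 70, 101, 109, 126]

Pooled cuts: [5, 19, 26, 34, 39, 45, 49, 57, 63, 70, 80, 101, 109, 120, 126, 134]

Fragment lengths:
  [0,5): 5 bp
  [5,19): 14 bp
  [19,26): 7 bp
  [26,34): 8 bp
  [34,39): 5 bp
  [39,45): 6 bp
  [45,49): 4 bp
  [49,57): 8 bp
  [57,63): 6 bp
  [63,70): 7 bp
  [70,80): 10 bp
  [80,101): 21 bp
  [101,109): 8 bp
  [109,120): 11 bp
  [120,126): 6 bp
  [126,134): 8 bp
  [134,141): 7 bp

[4,5,5,6,6,6,7,7,7,8,8,8,8,10,11,14,21]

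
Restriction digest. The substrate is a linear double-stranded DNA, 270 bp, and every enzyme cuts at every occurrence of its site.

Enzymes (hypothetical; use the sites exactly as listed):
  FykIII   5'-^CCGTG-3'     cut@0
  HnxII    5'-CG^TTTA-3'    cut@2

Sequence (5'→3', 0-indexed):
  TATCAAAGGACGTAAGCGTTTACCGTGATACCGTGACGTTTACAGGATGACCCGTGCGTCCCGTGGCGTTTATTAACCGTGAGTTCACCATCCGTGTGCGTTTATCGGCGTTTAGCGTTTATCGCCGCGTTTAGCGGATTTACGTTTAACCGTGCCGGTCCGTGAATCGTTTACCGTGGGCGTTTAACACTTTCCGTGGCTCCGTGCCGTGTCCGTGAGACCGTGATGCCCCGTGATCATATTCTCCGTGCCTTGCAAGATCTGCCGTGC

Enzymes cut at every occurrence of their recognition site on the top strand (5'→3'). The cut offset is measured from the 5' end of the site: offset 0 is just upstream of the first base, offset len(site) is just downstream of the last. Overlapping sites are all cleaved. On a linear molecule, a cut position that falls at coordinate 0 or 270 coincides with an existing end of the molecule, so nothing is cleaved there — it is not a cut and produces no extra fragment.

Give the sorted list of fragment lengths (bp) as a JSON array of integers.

[4,4,5,5,6,6,7,8,8,8,8,8,8,9,9,9,10,10,10,10,11,12,13,15,15,15,18,19]

Scan for sites:
  FykIII (CCGTG, off=0): starts [22, 30, 51, 60, 76, 91, 149, 159, 173, 193, 201, 206, 212, 220, 230, 245, 264] → cuts [22, 30, 51, 60, 76, 91, 149, 159, 173, 193, 201, 206, 212, 220, 230, 245, 264]
  HnxII (CGTTTA, off=2): starts [16, 36, 66, 98, 108, 115, 127, 142, 167, 180] → cuts [18, 38, 68, 100, 110, 117, 129, 144, 169, 182]

Pooled cuts: [18, 22, 30, 38, 51, 60, 68, 76, 91, 100, 110, 117, 129, 144, 149, 159, 169, 173, 182, 193, 201, 206, 212, 220, 230, 245, 264]

Fragment lengths:
  [0,18): 18 bp
  [18,22): 4 bp
  [22,30): 8 bp
  [30,38): 8 bp
  [38,51): 13 bp
  [51,60): 9 bp
  [60,68): 8 bp
  [68,76): 8 bp
  [76,91): 15 bp
  [91,100): 9 bp
  [100,110): 10 bp
  [110,117): 7 bp
  [117,129): 12 bp
  [129,144): 15 bp
  [144,149): 5 bp
  [149,159): 10 bp
  [159,169): 10 bp
  [169,173): 4 bp
  [173,182): 9 bp
  [182,193): 11 bp
  [193,201): 8 bp
  [201,206): 5 bp
  [206,212): 6 bp
  [212,220): 8 bp
  [220,230): 10 bp
  [230,245): 15 bp
  [245,264): 19 bp
  [264,270): 6 bp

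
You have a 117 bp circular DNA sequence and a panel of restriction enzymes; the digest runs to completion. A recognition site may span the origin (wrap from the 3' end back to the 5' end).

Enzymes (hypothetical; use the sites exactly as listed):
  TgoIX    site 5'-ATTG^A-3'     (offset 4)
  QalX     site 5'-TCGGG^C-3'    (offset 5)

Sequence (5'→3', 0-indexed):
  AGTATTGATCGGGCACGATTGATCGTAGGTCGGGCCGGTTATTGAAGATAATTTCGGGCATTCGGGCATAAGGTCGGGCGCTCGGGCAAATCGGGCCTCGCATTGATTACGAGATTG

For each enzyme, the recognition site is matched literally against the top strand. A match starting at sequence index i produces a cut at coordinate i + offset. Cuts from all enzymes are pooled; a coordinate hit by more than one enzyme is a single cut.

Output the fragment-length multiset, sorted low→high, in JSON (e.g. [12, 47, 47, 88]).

[6,7,8,8,8,9,10,10,12,12,13,14]

Site scan:
  TgoIX (ATTGA, off=4): starts [3, 17, 40, 101, 113] → cuts [0, 7, 21, 44, 105]
  QalX (TCGGGC, off=5): starts [8, 29, 53, 61, 73, 81, 90] → cuts [13, 34, 58, 66, 78, 86, 95]

All cut coordinates (distinct, sorted): [0, 7, 13, 21, 34, 44, 58, 66, 78, 86, 95, 105]

Fragments:
  0→7: 7 bp
  7→13: 6 bp
  13→21: 8 bp
  21→34: 13 bp
  34→44: 10 bp
  44→58: 14 bp
  58→66: 8 bp
  66→78: 12 bp
  78→86: 8 bp
  86→95: 9 bp
  95→105: 10 bp
  105→0 (wrap): 117-105+0 = 12 bp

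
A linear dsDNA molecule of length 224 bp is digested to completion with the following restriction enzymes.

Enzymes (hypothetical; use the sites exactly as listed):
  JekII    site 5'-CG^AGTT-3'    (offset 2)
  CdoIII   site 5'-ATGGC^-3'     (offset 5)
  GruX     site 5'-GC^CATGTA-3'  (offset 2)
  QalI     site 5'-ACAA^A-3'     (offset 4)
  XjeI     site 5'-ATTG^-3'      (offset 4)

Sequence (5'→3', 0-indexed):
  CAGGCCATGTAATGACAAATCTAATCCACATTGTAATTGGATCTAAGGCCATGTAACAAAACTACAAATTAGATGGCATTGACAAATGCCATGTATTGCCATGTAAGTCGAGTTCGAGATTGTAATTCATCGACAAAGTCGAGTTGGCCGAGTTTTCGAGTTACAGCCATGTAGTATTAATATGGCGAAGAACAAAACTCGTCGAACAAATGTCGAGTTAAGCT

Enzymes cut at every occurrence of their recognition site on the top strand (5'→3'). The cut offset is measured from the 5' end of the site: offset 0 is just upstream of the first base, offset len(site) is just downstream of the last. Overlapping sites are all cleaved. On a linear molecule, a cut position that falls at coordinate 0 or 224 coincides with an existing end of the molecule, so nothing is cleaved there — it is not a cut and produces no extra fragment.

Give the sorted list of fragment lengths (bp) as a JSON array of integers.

[1,4,4,4,5,5,6,6,8,8,9,9,9,9,9,10,10,10,11,12,13,14,14,15,19]

Per-enzyme occurrences:
  JekII CGAGTT/2: at [108, 139, 148, 156, 213] ⇒ [110, 141, 150, 158, 215]
  CdoIII ATGGC/5: at [72, 181] ⇒ [77, 186]
  GruX GCCATGTA/2: at [3, 47, 87, 97, 165] ⇒ [5, 49, 89, 99, 167]
  QalI ACAAA/4: at [14, 55, 63, 81, 132, 191, 205] ⇒ [18, 59, 67, 85, 136, 195, 209]
  XjeI ATTG/4: at [29, 35, 77, 94, 118] ⇒ [33, 39, 81, 98, 122]

Pooled cuts: [5, 18, 33, 39, 49, 59, 67, 77, 81, 85, 89, 98, 99, 110, 122, 136, 141, 150, 158, 167, 186, 195, 209, 215]

Fragment lengths:
  [0,5): 5 bp
  [5,18): 13 bp
  [18,33): 15 bp
  [33,39): 6 bp
  [39,49): 10 bp
  [49,59): 10 bp
  [59,67): 8 bp
  [67,77): 10 bp
  [77,81): 4 bp
  [81,85): 4 bp
  [85,89): 4 bp
  [89,98): 9 bp
  [98,99): 1 bp
  [99,110): 11 bp
  [110,122): 12 bp
  [122,136): 14 bp
  [136,141): 5 bp
  [141,150): 9 bp
  [150,158): 8 bp
  [158,167): 9 bp
  [167,186): 19 bp
  [186,195): 9 bp
  [195,209): 14 bp
  [209,215): 6 bp
  [215,224): 9 bp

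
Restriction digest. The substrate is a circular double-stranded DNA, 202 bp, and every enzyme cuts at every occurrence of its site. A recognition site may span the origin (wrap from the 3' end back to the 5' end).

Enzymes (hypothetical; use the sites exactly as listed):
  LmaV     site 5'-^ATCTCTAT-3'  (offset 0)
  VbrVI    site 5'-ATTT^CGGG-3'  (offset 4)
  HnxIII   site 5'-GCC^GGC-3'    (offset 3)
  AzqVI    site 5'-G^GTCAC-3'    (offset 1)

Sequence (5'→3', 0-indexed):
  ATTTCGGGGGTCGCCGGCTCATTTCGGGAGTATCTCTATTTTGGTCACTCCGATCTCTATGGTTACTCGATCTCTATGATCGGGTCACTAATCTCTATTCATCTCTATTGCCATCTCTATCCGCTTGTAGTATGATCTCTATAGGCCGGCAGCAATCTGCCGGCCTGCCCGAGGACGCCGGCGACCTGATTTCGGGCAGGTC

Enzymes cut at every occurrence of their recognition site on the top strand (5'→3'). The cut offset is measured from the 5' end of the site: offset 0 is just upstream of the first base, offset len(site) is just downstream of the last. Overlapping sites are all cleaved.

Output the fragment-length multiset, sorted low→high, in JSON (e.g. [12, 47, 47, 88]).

[7,7,9,9,10,11,12,12,13,13,14,14,14,17,18,22]

Site scan:
  LmaV ATCTCTAT/0: at [31, 52, 69, 90, 100, 112, 134] ⇒ [31, 52, 69, 90, 100, 112, 134]
  VbrVI ATTTCGGG/4: at [0, 20, 188] ⇒ [4, 24, 192]
  HnxIII GCCGGC/3: at [12, 144, 158, 176] ⇒ [15, 147, 161, 179]
  AzqVI GGTCAC/1: at [42, 82] ⇒ [43, 83]

Pooled cuts: [4, 15, 24, 31, 43, 52, 69, 83, 90, 100, 112, 134, 147, 161, 179, 192]

Fragments:
  4→15: 11 bp
  15→24: 9 bp
  24→31: 7 bp
  31→43: 12 bp
  43→52: 9 bp
  52→69: 17 bp
  69→83: 14 bp
  83→90: 7 bp
  90→100: 10 bp
  100→112: 12 bp
  112→134: 22 bp
  134→147: 13 bp
  147→161: 14 bp
  161→179: 18 bp
  179→192: 13 bp
  192→4 (wrap): 202-192+4 = 14 bp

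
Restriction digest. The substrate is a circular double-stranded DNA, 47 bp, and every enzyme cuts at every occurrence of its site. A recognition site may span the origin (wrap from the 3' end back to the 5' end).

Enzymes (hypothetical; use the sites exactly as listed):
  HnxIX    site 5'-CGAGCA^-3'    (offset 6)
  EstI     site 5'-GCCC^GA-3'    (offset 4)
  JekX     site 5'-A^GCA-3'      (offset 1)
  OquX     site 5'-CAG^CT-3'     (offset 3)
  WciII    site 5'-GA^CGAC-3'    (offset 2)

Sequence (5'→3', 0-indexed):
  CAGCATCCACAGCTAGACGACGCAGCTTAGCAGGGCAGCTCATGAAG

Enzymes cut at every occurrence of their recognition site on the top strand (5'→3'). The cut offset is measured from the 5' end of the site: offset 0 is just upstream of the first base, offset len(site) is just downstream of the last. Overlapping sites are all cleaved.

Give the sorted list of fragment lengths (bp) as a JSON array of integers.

[3,4,5,8,8,9,10]

Scan for sites:
  HnxIX (CGAGCA, off=6): no sites
  EstI (GCCCGA, off=4): no sites
  JekX (AGCA, off=1): starts [1, 28, 45] → cuts [2, 29, 46]
  OquX (CAGCT, off=3): starts [9, 22, 35] → cuts [12, 25, 38]
  WciII (GACGAC, off=2): starts [15] → cuts [17]

All cut coordinates (distinct, sorted): [2, 12, 17, 25, 29, 38, 46]

Fragments:
  2→12: 10 bp
  12→17: 5 bp
  17→25: 8 bp
  25→29: 4 bp
  29→38: 9 bp
  38→46: 8 bp
  46→2 (wrap): 47-46+2 = 3 bp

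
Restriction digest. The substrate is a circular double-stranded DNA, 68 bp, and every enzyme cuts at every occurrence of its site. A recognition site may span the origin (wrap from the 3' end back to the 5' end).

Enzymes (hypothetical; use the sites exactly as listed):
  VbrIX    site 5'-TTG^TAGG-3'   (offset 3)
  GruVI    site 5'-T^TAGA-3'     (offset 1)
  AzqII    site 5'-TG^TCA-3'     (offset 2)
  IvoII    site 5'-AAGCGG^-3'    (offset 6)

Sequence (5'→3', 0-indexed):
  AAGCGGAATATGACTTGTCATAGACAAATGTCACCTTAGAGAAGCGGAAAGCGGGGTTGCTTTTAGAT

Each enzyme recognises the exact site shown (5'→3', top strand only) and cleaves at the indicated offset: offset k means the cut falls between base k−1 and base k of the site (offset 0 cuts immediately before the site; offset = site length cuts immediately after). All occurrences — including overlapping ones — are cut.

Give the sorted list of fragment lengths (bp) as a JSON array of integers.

[6,7,9,11,11,11,13]

Per-enzyme occurrences:
  VbrIX (TTGTAGG, off=3): no sites
  GruVI (TTAGA, off=1): starts [35, 62] → cuts [36, 63]
  AzqII (TGTCA, off=2): starts [15, 28] → cuts [17, 30]
  IvoII (AAGCGG, off=6): starts [0, 41, 48] → cuts [6, 47, 54]

Pooled cuts: [6, 17, 30, 36, 47, 54, 63]

Fragment lengths:
  6→17: 11 bp
  17→30: 13 bp
  30→36: 6 bp
  36→47: 11 bp
  47→54: 7 bp
  54→63: 9 bp
  63→6 (wrap): 68-63+6 = 11 bp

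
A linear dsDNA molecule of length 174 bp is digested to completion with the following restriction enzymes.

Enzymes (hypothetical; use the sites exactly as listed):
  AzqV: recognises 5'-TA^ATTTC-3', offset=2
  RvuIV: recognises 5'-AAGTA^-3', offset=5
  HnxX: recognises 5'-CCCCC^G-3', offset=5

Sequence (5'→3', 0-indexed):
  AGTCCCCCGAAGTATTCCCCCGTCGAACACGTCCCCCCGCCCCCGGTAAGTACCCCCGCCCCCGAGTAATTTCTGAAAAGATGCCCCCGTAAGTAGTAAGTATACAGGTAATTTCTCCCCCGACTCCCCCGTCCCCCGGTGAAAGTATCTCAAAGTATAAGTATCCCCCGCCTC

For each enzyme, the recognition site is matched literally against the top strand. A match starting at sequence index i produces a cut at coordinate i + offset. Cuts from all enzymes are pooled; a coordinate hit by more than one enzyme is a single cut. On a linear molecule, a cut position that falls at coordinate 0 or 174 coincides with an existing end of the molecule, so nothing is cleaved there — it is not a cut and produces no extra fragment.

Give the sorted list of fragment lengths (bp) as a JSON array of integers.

Site scan:
  AzqV (TAATTTC, off=2): starts [66, 108] → cuts [68, 110]
  RvuIV (AAGTA, off=5): starts [9, 47, 90, 97, 142, 152, 158] → cuts [14, 52, 95, 102, 147, 157, 163]
  HnxX (CCCCCG, off=5): starts [3, 16, 33, 39, 52, 58, 83, 116, 125, 132, 164] → cuts [8, 21, 38, 44, 57, 63, 88, 121, 130, 137, 169]

All cut coordinates (distinct, sorted): [8, 14, 21, 38, 44, 52, 57, 63, 68, 88, 95, 102, 110, 121, 130, 137, 147, 157, 163, 169]

Fragments:
  [0,8): 8 bp
  [8,14): 6 bp
  [14,21): 7 bp
  [21,38): 17 bp
  [38,44): 6 bp
  [44,52): 8 bp
  [52,57): 5 bp
  [57,63): 6 bp
  [63,68): 5 bp
  [68,88): 20 bp
  [88,95): 7 bp
  [95,102): 7 bp
  [102,110): 8 bp
  [110,121): 11 bp
  [121,130): 9 bp
  [130,137): 7 bp
  [137,147): 10 bp
  [147,157): 10 bp
  [157,163): 6 bp
  [163,169): 6 bp
  [169,174): 5 bp

[5,5,5,6,6,6,6,6,7,7,7,7,8,8,8,9,10,10,11,17,20]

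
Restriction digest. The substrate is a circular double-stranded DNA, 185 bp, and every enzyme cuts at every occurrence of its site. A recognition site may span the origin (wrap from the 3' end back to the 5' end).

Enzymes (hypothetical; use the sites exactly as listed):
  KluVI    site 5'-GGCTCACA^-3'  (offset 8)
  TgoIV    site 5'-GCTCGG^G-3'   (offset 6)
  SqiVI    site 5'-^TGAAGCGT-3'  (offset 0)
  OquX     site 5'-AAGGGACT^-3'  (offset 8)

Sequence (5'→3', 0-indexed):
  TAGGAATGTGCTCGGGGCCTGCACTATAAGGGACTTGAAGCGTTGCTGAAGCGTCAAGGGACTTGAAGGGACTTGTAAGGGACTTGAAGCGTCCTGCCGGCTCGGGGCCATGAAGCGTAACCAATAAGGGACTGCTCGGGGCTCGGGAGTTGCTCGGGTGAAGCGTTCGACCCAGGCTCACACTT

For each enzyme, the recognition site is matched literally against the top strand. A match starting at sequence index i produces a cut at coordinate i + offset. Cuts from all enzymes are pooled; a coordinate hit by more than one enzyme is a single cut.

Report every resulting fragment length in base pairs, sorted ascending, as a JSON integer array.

[1,5,6,7,10,11,11,11,17,18,20,21,23,24]

Per-enzyme occurrences:
  KluVI GGCTCACA/8: at [174] ⇒ [182]
  TgoIV GCTCGGG/6: at [9, 99, 133, 140, 151] ⇒ [15, 105, 139, 146, 157]
  SqiVI TGAAGCGT/0: at [35, 46, 84, 110, 158] ⇒ [35, 46, 84, 110, 158]
  OquX AAGGGACT/8: at [27, 55, 65, 76, 125] ⇒ [35, 63, 73, 84, 133]

Pooled cuts: [15, 35, 46, 63, 73, 84, 105, 110, 133, 139, 146, 157, 158, 182]

Fragment lengths:
  15→35: 20 bp
  35→46: 11 bp
  46→63: 17 bp
  63→73: 10 bp
  73→84: 11 bp
  84→105: 21 bp
  105→110: 5 bp
  110→133: 23 bp
  133→139: 6 bp
  139→146: 7 bp
  146→157: 11 bp
  157→158: 1 bp
  158→182: 24 bp
  182→15 (wrap): 185-182+15 = 18 bp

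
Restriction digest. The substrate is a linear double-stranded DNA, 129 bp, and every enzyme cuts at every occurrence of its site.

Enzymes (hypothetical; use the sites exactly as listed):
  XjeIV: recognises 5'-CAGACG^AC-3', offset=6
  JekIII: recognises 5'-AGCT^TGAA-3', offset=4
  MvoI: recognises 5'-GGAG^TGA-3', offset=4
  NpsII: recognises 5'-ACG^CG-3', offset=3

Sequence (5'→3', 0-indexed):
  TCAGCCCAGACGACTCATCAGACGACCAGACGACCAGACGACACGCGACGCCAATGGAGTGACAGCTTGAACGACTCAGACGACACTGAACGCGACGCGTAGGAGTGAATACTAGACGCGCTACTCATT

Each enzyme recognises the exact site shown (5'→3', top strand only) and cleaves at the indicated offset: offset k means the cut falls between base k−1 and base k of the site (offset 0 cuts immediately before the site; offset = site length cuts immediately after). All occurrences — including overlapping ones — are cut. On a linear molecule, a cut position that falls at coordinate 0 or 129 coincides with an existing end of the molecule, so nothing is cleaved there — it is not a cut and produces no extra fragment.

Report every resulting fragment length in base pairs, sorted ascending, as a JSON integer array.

Per-enzyme occurrences:
  XjeIV CAGACGAC/6: at [6, 18, 26, 34, 76] ⇒ [12, 24, 32, 40, 82]
  JekIII AGCTTGAA/4: at [63] ⇒ [67]
  MvoI GGAGTGA/4: at [55, 101] ⇒ [59, 105]
  NpsII ACGCG/3: at [42, 89, 94, 115] ⇒ [45, 92, 97, 118]

Pooled cuts: [12, 24, 32, 40, 45, 59, 67, 82, 92, 97, 105, 118]

Fragment lengths:
  [0,12): 12 bp
  [12,24): 12 bp
  [24,32): 8 bp
  [32,40): 8 bp
  [40,45): 5 bp
  [45,59): 14 bp
  [59,67): 8 bp
  [67,82): 15 bp
  [82,92): 10 bp
  [92,97): 5 bp
  [97,105): 8 bp
  [105,118): 13 bp
  [118,129): 11 bp

[5,5,8,8,8,8,10,11,12,12,13,14,15]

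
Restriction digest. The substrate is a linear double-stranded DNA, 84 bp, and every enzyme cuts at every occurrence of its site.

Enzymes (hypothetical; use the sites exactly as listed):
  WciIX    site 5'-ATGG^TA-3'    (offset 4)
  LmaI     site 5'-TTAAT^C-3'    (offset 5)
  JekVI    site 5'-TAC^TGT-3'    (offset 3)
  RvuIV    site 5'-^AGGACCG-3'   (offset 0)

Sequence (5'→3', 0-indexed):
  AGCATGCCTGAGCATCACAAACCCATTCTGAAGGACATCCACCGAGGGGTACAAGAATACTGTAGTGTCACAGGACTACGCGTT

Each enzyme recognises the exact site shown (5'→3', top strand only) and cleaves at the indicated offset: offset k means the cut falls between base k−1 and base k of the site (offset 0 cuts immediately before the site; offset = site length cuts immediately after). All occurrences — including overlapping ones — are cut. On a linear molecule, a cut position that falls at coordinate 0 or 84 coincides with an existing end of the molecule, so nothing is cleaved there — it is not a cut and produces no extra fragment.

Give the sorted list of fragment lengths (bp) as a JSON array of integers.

[24,60]

Site scan:
  WciIX (ATGGTA, off=4): no sites
  LmaI (TTAATC, off=5): no sites
  JekVI TACTGT/3: at [57] ⇒ [60]
  RvuIV (AGGACCG, off=0): no sites

All cut coordinates (distinct, sorted): [60]

Fragments:
  [0,60): 60 bp
  [60,84): 24 bp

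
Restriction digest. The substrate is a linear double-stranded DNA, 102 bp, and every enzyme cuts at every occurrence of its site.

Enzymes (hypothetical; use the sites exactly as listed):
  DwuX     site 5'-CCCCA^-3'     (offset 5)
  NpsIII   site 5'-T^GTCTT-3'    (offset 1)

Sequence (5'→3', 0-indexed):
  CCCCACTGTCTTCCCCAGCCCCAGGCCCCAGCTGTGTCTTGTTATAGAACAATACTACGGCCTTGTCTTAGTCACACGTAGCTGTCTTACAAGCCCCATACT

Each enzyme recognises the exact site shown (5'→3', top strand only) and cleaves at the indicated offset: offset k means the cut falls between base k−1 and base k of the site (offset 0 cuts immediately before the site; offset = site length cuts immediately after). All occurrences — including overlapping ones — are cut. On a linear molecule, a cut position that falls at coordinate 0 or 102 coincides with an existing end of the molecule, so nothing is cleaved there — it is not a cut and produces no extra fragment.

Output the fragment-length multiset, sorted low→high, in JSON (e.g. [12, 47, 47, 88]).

Scan for sites:
  DwuX (CCCCA, off=5): starts [0, 12, 18, 25, 93] → cuts [5, 17, 23, 30, 98]
  NpsIII (TGTCTT, off=1): starts [6, 34, 63, 82] → cuts [7, 35, 64, 83]

All cut coordinates (distinct, sorted): [5, 7, 17, 23, 30, 35, 64, 83, 98]

Fragment lengths:
  [0,5): 5 bp
  [5,7): 2 bp
  [7,17): 10 bp
  [17,23): 6 bp
  [23,30): 7 bp
  [30,35): 5 bp
  [35,64): 29 bp
  [64,83): 19 bp
  [83,98): 15 bp
  [98,102): 4 bp

[2,4,5,5,6,7,10,15,19,29]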